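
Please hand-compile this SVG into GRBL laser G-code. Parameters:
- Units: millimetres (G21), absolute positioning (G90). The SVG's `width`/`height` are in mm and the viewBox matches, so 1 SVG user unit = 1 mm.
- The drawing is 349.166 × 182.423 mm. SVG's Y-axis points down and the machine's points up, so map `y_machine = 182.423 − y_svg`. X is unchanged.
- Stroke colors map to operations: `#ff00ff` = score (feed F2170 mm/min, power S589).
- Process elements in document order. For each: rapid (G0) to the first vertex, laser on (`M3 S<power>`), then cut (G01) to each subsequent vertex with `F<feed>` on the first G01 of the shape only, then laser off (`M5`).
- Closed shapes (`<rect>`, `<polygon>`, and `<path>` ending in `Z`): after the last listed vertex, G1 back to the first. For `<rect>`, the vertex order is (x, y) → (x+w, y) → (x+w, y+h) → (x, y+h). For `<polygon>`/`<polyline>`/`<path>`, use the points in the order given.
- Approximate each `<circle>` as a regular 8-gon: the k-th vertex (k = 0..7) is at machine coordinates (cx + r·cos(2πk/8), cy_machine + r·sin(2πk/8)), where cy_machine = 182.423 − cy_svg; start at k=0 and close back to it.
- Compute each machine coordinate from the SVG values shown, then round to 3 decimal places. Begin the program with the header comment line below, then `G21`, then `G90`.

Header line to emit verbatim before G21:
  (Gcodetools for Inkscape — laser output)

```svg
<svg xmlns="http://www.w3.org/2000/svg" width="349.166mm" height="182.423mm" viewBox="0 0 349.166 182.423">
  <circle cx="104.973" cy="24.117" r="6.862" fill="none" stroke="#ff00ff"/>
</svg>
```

(Gcodetools for Inkscape — laser output)
G21
G90
G0 X111.835 Y158.306
M3 S589
G01 X109.825 Y163.158 F2170
G01 X104.973 Y165.168
G01 X100.121 Y163.158
G01 X98.111 Y158.306
G01 X100.121 Y153.454
G01 X104.973 Y151.444
G01 X109.825 Y153.454
G01 X111.835 Y158.306
M5

Since the viewBox matches the mm dimensions, user units are millimetres directly. The only transform is the Y-flip y_m = 182.423 − y_svg.

Shape 1 is a circle drawn with `<circle>`. Its stroke #ff00ff means score at S589, F2170. After flipping Y the toolpath is (111.835,158.306) → (109.825,163.158) → (104.973,165.168) → (100.121,163.158) → (98.111,158.306) → (100.121,153.454) → (104.973,151.444) → (109.825,153.454) → (111.835,158.306), returning to the start.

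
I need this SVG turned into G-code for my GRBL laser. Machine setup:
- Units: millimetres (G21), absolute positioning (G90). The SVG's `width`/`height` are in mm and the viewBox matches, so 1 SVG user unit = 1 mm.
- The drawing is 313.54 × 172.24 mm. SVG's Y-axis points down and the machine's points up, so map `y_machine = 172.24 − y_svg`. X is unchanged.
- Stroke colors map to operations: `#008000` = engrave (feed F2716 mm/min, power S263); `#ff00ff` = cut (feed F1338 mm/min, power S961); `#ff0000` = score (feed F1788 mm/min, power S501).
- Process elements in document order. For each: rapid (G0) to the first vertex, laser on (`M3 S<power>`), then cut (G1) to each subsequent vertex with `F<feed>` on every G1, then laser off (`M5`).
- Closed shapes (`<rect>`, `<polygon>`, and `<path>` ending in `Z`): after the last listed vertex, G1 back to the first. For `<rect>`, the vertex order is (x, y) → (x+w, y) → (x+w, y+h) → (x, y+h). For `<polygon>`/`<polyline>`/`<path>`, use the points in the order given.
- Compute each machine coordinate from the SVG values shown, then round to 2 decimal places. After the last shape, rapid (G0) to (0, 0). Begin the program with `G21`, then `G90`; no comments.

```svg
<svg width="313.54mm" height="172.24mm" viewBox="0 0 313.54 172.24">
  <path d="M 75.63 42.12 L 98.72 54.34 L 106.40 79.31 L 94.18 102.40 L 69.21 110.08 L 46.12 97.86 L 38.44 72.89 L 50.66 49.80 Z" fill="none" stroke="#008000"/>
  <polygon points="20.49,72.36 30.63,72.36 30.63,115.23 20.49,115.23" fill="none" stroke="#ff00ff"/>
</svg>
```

1 u = 1 mm; y_m = 172.24 − y.

[1] `<path>` regular polygon, #008000→engrave S263 F2716: (75.63,130.12) → (98.72,117.90) → (106.40,92.93) → (94.18,69.84) → (69.21,62.16) → (46.12,74.38) → (38.44,99.35) → (50.66,122.44) → (75.63,130.12) (closed)

[2] `<polygon>` rectangle, #ff00ff→cut S961 F1338: (20.49,99.88) → (30.63,99.88) → (30.63,57.01) → (20.49,57.01) → (20.49,99.88) (closed)

G21
G90
G0 X75.63 Y130.12
M3 S263
G1 X98.72 Y117.90 F2716
G1 X106.40 Y92.93 F2716
G1 X94.18 Y69.84 F2716
G1 X69.21 Y62.16 F2716
G1 X46.12 Y74.38 F2716
G1 X38.44 Y99.35 F2716
G1 X50.66 Y122.44 F2716
G1 X75.63 Y130.12 F2716
M5
G0 X20.49 Y99.88
M3 S961
G1 X30.63 Y99.88 F1338
G1 X30.63 Y57.01 F1338
G1 X20.49 Y57.01 F1338
G1 X20.49 Y99.88 F1338
M5
G0 X0.00 Y0.00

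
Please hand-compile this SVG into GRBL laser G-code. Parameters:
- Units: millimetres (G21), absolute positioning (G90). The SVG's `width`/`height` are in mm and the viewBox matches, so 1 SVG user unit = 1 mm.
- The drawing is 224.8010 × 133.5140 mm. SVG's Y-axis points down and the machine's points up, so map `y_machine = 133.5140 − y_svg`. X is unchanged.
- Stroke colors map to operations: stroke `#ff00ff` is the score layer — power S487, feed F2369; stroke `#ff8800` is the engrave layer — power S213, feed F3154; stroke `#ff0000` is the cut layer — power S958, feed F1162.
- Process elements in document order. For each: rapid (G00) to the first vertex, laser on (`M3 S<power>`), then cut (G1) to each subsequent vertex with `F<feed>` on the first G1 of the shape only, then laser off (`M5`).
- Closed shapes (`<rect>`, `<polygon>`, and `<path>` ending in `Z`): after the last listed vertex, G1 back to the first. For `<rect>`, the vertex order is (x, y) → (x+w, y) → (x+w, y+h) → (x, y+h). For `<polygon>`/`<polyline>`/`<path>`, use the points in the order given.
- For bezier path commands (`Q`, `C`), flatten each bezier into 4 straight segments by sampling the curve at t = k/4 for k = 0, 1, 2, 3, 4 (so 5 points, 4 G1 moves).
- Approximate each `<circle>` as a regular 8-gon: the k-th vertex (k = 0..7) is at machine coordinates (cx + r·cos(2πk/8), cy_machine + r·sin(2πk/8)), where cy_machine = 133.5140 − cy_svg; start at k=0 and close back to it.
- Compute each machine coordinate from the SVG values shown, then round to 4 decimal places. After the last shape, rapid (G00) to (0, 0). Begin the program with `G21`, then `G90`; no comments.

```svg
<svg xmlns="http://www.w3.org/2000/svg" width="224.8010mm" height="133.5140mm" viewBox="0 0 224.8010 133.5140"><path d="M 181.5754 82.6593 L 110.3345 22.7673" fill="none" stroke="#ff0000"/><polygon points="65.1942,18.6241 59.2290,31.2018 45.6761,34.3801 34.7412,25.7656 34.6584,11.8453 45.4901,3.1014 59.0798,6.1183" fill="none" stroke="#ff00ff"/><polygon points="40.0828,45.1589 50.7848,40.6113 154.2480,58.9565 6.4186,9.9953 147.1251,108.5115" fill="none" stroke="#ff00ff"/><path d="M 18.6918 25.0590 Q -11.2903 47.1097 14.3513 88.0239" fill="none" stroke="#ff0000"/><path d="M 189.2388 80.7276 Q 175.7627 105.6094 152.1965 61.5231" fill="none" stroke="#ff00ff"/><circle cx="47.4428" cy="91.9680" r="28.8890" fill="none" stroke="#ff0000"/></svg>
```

1 u = 1 mm; y_m = 133.5140 − y.

[1] `<path>` line segment, #ff0000→cut S958 F1162: (181.5754,50.8547) → (110.3345,110.7467)

[2] `<polygon>` regular polygon, #ff00ff→score S487 F2369: (65.1942,114.8899) → (59.2290,102.3122) → (45.6761,99.1339) → (34.7412,107.7484) → (34.6584,121.6687) → (45.4901,130.4126) → (59.0798,127.3957) → (65.1942,114.8899) (closed)

[3] `<polygon>` closed polygon, #ff00ff→score S487 F2369: (40.0828,88.3551) → (50.7848,92.9027) → (154.2480,74.5575) → (6.4186,123.5187) → (147.1251,25.0025) → (40.0828,88.3551) (closed)

[4] `<path>` quadratic bezier, #ff0000→cut S958 F1162: (18.6918,108.4550) → (7.1772,96.2507) → (2.6156,81.6884) → (5.0070,64.7682) → (14.3513,45.4901)

[5] `<path>` quadratic bezier, #ff00ff→score S487 F2369: (189.2388,52.7864) → (181.8701,44.6560) → (173.2402,45.1466) → (163.3490,54.2583) → (152.1965,71.9909)

[6] `<circle>` circle, #ff0000→cut S958 F1162: (76.3318,41.5460) → (67.8704,61.9736) → (47.4428,70.4350) → (27.0152,61.9736) → (18.5538,41.5460) → (27.0152,21.1184) → (47.4428,12.6570) → (67.8704,21.1184) → (76.3318,41.5460) (closed)

G21
G90
G00 X181.5754 Y50.8547
M3 S958
G1 X110.3345 Y110.7467 F1162
M5
G00 X65.1942 Y114.8899
M3 S487
G1 X59.2290 Y102.3122 F2369
G1 X45.6761 Y99.1339
G1 X34.7412 Y107.7484
G1 X34.6584 Y121.6687
G1 X45.4901 Y130.4126
G1 X59.0798 Y127.3957
G1 X65.1942 Y114.8899
M5
G00 X40.0828 Y88.3551
M3 S487
G1 X50.7848 Y92.9027 F2369
G1 X154.2480 Y74.5575
G1 X6.4186 Y123.5187
G1 X147.1251 Y25.0025
G1 X40.0828 Y88.3551
M5
G00 X18.6918 Y108.4550
M3 S958
G1 X7.1772 Y96.2507 F1162
G1 X2.6156 Y81.6884
G1 X5.0070 Y64.7682
G1 X14.3513 Y45.4901
M5
G00 X189.2388 Y52.7864
M3 S487
G1 X181.8701 Y44.6560 F2369
G1 X173.2402 Y45.1466
G1 X163.3490 Y54.2583
G1 X152.1965 Y71.9909
M5
G00 X76.3318 Y41.5460
M3 S958
G1 X67.8704 Y61.9736 F1162
G1 X47.4428 Y70.4350
G1 X27.0152 Y61.9736
G1 X18.5538 Y41.5460
G1 X27.0152 Y21.1184
G1 X47.4428 Y12.6570
G1 X67.8704 Y21.1184
G1 X76.3318 Y41.5460
M5
G00 X0.0000 Y0.0000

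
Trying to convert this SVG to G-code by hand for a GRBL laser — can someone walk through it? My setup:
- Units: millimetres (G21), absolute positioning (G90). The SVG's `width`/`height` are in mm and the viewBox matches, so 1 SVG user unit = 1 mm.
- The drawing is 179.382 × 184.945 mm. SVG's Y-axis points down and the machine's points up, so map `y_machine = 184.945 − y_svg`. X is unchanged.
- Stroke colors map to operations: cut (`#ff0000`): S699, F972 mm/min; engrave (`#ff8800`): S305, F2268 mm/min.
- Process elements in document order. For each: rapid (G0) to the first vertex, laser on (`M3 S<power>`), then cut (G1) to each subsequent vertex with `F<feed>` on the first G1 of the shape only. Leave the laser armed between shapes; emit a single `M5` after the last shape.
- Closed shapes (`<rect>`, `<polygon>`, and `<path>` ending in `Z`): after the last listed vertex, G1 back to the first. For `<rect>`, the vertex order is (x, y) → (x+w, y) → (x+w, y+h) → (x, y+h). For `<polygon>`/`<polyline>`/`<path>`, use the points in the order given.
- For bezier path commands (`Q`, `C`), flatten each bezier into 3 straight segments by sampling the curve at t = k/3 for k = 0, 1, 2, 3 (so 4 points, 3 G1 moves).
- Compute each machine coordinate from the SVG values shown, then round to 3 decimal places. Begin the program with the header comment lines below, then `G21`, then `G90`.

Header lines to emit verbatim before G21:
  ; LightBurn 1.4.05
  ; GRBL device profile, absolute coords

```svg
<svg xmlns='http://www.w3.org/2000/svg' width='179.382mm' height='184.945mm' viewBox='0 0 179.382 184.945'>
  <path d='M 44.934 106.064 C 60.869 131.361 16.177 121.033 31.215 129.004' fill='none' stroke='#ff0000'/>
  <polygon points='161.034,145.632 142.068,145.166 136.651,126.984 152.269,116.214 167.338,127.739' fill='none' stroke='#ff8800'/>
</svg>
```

; LightBurn 1.4.05
; GRBL device profile, absolute coords
G21
G90
G0 X44.934 Y78.881
M3 S699
G1 X45.118 Y63.462 F972
G1 X31.629 Y59.810
G1 X31.215 Y55.941
G0 X161.034 Y39.313
M3 S305
G1 X142.068 Y39.779 F2268
G1 X136.651 Y57.961
G1 X152.269 Y68.731
G1 X167.338 Y57.206
G1 X161.034 Y39.313
M5

1 u = 1 mm; y_m = 184.945 − y.

[1] `<path>` cubic bezier, #ff0000→cut S699 F972: (44.934,78.881) → (45.118,63.462) → (31.629,59.810) → (31.215,55.941)

[2] `<polygon>` regular polygon, #ff8800→engrave S305 F2268: (161.034,39.313) → (142.068,39.779) → (136.651,57.961) → (152.269,68.731) → (167.338,57.206) → (161.034,39.313) (closed)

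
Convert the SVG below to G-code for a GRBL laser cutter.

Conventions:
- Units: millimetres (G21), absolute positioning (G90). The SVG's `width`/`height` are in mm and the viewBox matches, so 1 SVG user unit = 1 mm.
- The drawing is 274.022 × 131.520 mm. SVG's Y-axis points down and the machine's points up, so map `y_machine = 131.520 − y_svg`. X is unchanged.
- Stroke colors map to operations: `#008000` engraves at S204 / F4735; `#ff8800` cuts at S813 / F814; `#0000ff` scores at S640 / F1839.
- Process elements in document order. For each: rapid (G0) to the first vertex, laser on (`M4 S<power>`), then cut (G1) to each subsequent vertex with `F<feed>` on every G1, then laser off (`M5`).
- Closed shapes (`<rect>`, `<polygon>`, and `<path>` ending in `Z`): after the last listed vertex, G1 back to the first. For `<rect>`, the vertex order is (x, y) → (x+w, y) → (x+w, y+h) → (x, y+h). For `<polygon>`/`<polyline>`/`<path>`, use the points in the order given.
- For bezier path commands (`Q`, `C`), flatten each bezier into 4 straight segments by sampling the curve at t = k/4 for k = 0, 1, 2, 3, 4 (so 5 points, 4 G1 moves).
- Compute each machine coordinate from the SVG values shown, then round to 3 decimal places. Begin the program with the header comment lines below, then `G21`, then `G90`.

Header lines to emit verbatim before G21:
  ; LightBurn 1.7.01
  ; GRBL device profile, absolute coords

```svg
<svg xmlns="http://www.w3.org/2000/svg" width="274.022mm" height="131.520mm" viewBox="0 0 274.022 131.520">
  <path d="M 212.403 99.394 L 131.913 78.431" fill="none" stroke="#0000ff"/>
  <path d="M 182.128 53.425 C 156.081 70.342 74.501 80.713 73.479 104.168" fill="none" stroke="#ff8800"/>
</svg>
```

; LightBurn 1.7.01
; GRBL device profile, absolute coords
G21
G90
G0 X212.403 Y32.126
M4 S640
G1 X131.913 Y53.089 F1839
M5
G0 X182.128 Y78.095
M4 S813
G1 X154.307 Y66.328 F814
G1 X118.419 Y55.175 F814
G1 X87.224 Y42.797 F814
G1 X73.479 Y27.352 F814
M5

1 u = 1 mm; y_m = 131.520 − y.

[1] `<path>` line segment, #0000ff→score S640 F1839: (212.403,32.126) → (131.913,53.089)

[2] `<path>` cubic bezier, #ff8800→cut S813 F814: (182.128,78.095) → (154.307,66.328) → (118.419,55.175) → (87.224,42.797) → (73.479,27.352)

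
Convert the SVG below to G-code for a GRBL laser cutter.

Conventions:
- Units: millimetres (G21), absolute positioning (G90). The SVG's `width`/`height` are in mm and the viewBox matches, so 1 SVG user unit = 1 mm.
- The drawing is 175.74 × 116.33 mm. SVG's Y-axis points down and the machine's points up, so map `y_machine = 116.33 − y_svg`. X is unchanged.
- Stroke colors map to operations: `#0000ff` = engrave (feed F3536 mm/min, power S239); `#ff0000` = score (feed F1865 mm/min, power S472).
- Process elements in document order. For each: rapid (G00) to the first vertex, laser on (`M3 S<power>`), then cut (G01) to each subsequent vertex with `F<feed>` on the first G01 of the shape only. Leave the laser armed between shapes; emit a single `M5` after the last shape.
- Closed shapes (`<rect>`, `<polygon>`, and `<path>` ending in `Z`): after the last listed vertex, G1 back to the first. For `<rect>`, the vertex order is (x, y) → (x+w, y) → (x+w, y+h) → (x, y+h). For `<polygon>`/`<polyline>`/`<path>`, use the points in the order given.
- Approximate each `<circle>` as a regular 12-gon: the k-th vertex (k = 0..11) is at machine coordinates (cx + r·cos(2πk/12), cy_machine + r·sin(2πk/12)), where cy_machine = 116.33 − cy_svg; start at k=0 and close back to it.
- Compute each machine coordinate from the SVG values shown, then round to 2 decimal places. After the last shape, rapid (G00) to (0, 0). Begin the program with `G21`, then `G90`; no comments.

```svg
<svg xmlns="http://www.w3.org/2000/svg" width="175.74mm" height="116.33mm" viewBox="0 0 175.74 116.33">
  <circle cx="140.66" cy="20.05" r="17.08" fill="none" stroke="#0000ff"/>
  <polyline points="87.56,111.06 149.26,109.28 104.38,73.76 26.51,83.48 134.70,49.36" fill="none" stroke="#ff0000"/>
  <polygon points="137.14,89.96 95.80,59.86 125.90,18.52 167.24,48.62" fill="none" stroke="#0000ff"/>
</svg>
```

viewBox `0 0 175.74 116.33` with mm width/height → 1 unit = 1 mm. Flip: y_m = 116.33 − y_svg.

**Shape 1** — `<circle>` circle, stroke `#0000ff` → engrave (S239, F3536). Machine vertices: (157.74,96.28) → (155.45,104.82) → (149.20,111.07) → (140.66,113.36) → (132.12,111.07) → (125.87,104.82) → (123.58,96.28) → (125.87,87.74) → (132.12,81.49) → (140.66,79.20) → (149.20,81.49) → (155.45,87.74) → (157.74,96.28). Closed: final G1 returns to the first vertex.

**Shape 2** — `<polyline>` open polyline, stroke `#ff0000` → score (S472, F1865). Machine vertices: (87.56,5.27) → (149.26,7.05) → (104.38,42.57) → (26.51,32.85) → (134.70,66.97). Open path.

**Shape 3** — `<polygon>` regular polygon, stroke `#0000ff` → engrave (S239, F3536). Machine vertices: (137.14,26.37) → (95.80,56.47) → (125.90,97.81) → (167.24,67.71) → (137.14,26.37). Closed: final G1 returns to the first vertex.

G21
G90
G00 X157.74 Y96.28
M3 S239
G01 X155.45 Y104.82 F3536
G01 X149.20 Y111.07
G01 X140.66 Y113.36
G01 X132.12 Y111.07
G01 X125.87 Y104.82
G01 X123.58 Y96.28
G01 X125.87 Y87.74
G01 X132.12 Y81.49
G01 X140.66 Y79.20
G01 X149.20 Y81.49
G01 X155.45 Y87.74
G01 X157.74 Y96.28
G00 X87.56 Y5.27
M3 S472
G01 X149.26 Y7.05 F1865
G01 X104.38 Y42.57
G01 X26.51 Y32.85
G01 X134.70 Y66.97
G00 X137.14 Y26.37
M3 S239
G01 X95.80 Y56.47 F3536
G01 X125.90 Y97.81
G01 X167.24 Y67.71
G01 X137.14 Y26.37
M5
G00 X0.00 Y0.00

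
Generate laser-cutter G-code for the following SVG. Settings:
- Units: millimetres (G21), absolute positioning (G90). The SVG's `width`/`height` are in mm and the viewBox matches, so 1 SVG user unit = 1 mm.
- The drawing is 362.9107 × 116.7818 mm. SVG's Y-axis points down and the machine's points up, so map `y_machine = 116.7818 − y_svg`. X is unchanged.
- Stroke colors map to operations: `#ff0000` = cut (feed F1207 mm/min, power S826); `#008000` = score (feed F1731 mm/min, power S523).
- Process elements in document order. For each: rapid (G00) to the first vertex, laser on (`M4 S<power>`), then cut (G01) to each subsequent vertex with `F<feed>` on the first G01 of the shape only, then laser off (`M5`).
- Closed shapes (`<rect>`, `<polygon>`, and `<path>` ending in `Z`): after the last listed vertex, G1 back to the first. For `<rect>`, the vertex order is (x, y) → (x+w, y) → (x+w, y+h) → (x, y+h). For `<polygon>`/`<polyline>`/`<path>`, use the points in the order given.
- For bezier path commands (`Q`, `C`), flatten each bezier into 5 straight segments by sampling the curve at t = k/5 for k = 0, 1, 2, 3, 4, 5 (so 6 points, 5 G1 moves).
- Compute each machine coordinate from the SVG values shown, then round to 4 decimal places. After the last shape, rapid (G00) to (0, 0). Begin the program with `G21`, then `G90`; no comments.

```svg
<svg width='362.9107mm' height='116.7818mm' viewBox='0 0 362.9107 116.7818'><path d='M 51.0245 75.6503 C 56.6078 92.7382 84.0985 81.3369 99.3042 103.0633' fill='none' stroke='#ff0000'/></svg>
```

G21
G90
G00 X51.0245 Y41.1315
M4 S826
G01 X56.7298 Y33.8045 F1207
G01 X66.0517 Y30.3574
G01 X77.3489 Y27.8324
G01 X88.9801 Y23.2720
G01 X99.3042 Y13.7185
M5
G00 X0.0000 Y0.0000

Since the viewBox matches the mm dimensions, user units are millimetres directly. The only transform is the Y-flip y_m = 116.7818 − y_svg.

Shape 1 is a cubic bezier drawn with `<path>`. Its stroke #ff0000 means cut at S826, F1207. After flipping Y the toolpath is (51.0245,41.1315) → (56.7298,33.8045) → (66.0517,30.3574) → (77.3489,27.8324) → (88.9801,23.2720) → (99.3042,13.7185).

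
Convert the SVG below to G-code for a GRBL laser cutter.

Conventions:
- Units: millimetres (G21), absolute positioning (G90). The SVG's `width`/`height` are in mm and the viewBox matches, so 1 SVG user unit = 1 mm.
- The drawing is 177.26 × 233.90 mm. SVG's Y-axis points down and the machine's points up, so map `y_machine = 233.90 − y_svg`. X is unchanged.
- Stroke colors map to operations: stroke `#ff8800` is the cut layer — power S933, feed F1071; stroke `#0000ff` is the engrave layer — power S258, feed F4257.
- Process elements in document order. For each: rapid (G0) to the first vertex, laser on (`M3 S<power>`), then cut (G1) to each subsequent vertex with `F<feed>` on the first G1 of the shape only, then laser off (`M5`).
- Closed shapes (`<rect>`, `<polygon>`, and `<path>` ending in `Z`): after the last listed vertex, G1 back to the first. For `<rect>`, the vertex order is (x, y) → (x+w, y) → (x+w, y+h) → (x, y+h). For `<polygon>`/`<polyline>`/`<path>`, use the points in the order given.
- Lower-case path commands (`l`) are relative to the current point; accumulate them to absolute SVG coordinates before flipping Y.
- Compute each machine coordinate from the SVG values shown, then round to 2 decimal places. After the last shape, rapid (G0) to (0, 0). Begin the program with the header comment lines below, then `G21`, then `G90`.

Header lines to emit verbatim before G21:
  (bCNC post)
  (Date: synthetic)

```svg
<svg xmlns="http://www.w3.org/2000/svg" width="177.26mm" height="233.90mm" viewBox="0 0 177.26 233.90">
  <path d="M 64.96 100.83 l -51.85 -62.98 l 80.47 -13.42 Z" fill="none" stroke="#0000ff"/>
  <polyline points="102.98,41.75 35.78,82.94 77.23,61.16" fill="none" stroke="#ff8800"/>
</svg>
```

(bCNC post)
(Date: synthetic)
G21
G90
G0 X64.96 Y133.07
M3 S258
G1 X13.11 Y196.05 F4257
G1 X93.58 Y209.47
G1 X64.96 Y133.07
M5
G0 X102.98 Y192.15
M3 S933
G1 X35.78 Y150.96 F1071
G1 X77.23 Y172.74
M5
G0 X0.00 Y0.00

viewBox `0 0 177.26 233.90` with mm width/height → 1 unit = 1 mm. Flip: y_m = 233.90 − y_svg.

**Shape 1** — `<path>` regular polygon, stroke `#0000ff` → engrave (S258, F4257). Machine vertices: (64.96,133.07) → (13.11,196.05) → (93.58,209.47) → (64.96,133.07). Closed: final G1 returns to the first vertex.

**Shape 2** — `<polyline>` open polyline, stroke `#ff8800` → cut (S933, F1071). Machine vertices: (102.98,192.15) → (35.78,150.96) → (77.23,172.74). Open path.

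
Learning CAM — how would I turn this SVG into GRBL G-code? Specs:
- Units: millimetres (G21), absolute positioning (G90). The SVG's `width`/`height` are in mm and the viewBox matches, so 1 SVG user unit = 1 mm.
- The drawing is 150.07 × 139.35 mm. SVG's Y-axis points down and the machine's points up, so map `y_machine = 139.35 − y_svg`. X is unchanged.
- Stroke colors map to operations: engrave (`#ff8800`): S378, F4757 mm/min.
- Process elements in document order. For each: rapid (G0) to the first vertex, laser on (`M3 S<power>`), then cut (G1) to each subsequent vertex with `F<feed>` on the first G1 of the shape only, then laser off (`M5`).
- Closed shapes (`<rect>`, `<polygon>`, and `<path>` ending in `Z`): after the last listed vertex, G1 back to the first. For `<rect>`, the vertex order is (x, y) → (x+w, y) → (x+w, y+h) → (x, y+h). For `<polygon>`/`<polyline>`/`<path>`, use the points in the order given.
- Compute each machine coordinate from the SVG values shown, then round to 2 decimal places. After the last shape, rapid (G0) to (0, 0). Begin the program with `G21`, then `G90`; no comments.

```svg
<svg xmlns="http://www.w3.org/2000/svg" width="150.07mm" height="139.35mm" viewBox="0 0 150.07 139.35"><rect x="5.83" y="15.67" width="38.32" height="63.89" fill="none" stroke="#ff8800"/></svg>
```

viewBox `0 0 150.07 139.35` with mm width/height → 1 unit = 1 mm. Flip: y_m = 139.35 − y_svg.

**Shape 1** — `<rect>` rectangle, stroke `#ff8800` → engrave (S378, F4757). Machine vertices: (5.83,123.68) → (44.15,123.68) → (44.15,59.79) → (5.83,59.79) → (5.83,123.68). Closed: final G1 returns to the first vertex.

G21
G90
G0 X5.83 Y123.68
M3 S378
G1 X44.15 Y123.68 F4757
G1 X44.15 Y59.79
G1 X5.83 Y59.79
G1 X5.83 Y123.68
M5
G0 X0.00 Y0.00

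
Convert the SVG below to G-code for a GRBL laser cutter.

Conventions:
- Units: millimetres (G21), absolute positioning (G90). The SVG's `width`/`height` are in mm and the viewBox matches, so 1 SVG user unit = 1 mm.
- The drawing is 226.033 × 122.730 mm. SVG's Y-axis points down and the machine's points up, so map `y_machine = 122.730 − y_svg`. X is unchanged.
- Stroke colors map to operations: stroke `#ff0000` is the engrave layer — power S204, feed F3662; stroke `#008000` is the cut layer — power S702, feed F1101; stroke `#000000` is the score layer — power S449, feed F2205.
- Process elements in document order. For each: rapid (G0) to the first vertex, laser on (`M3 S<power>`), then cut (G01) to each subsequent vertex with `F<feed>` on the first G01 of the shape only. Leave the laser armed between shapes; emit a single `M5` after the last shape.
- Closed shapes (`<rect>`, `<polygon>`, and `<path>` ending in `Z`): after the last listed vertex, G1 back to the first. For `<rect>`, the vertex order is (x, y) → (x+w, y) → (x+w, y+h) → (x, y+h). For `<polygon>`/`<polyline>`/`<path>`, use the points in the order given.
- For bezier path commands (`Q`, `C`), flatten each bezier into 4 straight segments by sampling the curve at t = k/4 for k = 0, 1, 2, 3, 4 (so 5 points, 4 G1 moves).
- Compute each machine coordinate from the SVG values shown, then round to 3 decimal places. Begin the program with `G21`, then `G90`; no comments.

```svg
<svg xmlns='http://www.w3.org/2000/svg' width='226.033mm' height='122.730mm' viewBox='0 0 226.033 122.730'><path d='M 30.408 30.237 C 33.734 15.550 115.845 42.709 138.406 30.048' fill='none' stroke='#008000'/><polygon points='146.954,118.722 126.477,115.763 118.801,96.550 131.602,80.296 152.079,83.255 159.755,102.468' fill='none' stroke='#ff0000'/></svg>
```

G21
G90
G0 X30.408 Y92.493
M3 S702
G01 X45.513 Y96.938 F1101
G01 X77.194 Y93.347
G01 X112.481 Y89.376
G01 X138.406 Y92.682
G0 X146.954 Y4.008
M3 S204
G01 X126.477 Y6.967 F3662
G01 X118.801 Y26.180
G01 X131.602 Y42.434
G01 X152.079 Y39.475
G01 X159.755 Y20.262
G01 X146.954 Y4.008
M5

Since the viewBox matches the mm dimensions, user units are millimetres directly. The only transform is the Y-flip y_m = 122.730 − y_svg.

Shape 1 is a cubic bezier drawn with `<path>`. Its stroke #008000 means cut at S702, F1101. After flipping Y the toolpath is (30.408,92.493) → (45.513,96.938) → (77.194,93.347) → (112.481,89.376) → (138.406,92.682).

Shape 2 is a regular polygon drawn with `<polygon>`. Its stroke #ff0000 means engrave at S204, F3662. After flipping Y the toolpath is (146.954,4.008) → (126.477,6.967) → (118.801,26.180) → (131.602,42.434) → (152.079,39.475) → (159.755,20.262) → (146.954,4.008), returning to the start.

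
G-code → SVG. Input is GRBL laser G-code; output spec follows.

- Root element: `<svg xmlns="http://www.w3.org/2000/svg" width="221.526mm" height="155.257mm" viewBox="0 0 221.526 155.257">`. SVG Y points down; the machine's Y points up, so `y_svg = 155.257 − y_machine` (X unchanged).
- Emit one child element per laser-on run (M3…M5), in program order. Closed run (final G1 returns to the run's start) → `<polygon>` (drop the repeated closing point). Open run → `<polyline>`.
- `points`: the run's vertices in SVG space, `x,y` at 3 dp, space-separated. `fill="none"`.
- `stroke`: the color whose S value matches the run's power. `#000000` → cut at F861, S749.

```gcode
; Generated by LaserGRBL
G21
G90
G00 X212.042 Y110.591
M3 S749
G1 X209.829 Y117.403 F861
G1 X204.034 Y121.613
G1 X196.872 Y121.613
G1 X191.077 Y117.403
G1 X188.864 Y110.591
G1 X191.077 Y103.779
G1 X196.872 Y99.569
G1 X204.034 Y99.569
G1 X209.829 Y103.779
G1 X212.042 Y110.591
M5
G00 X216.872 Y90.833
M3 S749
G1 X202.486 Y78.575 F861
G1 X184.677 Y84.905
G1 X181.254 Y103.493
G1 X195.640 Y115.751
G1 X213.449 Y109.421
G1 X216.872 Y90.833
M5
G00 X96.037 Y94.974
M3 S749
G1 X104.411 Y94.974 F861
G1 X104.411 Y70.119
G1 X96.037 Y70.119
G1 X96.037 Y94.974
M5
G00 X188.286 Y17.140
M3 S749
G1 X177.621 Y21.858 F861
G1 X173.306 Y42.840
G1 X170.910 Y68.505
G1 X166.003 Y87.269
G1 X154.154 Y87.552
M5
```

Each laser-on run becomes one SVG element. Flip Y back into SVG space with y_svg = 155.257 − y_machine. Every run uses S749, so all elements get stroke `#000000` (cut).

Run 1: The run returns to its start, so emit a `<polygon>` with points (Y-flipped): 212.042,44.666 209.829,37.854 204.034,33.644 196.872,33.644 191.077,37.854 188.864,44.666 191.077,51.478 196.872,55.688 204.034,55.688 209.829,51.478.

Run 2: The run returns to its start, so emit a `<polygon>` with points (Y-flipped): 216.872,64.424 202.486,76.682 184.677,70.352 181.254,51.764 195.640,39.506 213.449,45.836.

Run 3: The run returns to its start, so emit a `<polygon>` with points (Y-flipped): 96.037,60.283 104.411,60.283 104.411,85.138 96.037,85.138.

Run 4: The run is open, so emit a `<polyline>` with points (Y-flipped): 188.286,138.117 177.621,133.399 173.306,112.417 170.910,86.752 166.003,67.988 154.154,67.705.

<svg xmlns="http://www.w3.org/2000/svg" width="221.526mm" height="155.257mm" viewBox="0 0 221.526 155.257">
  <polygon points="212.042,44.666 209.829,37.854 204.034,33.644 196.872,33.644 191.077,37.854 188.864,44.666 191.077,51.478 196.872,55.688 204.034,55.688 209.829,51.478" fill="none" stroke="#000000"/>
  <polygon points="216.872,64.424 202.486,76.682 184.677,70.352 181.254,51.764 195.640,39.506 213.449,45.836" fill="none" stroke="#000000"/>
  <polygon points="96.037,60.283 104.411,60.283 104.411,85.138 96.037,85.138" fill="none" stroke="#000000"/>
  <polyline points="188.286,138.117 177.621,133.399 173.306,112.417 170.910,86.752 166.003,67.988 154.154,67.705" fill="none" stroke="#000000"/>
</svg>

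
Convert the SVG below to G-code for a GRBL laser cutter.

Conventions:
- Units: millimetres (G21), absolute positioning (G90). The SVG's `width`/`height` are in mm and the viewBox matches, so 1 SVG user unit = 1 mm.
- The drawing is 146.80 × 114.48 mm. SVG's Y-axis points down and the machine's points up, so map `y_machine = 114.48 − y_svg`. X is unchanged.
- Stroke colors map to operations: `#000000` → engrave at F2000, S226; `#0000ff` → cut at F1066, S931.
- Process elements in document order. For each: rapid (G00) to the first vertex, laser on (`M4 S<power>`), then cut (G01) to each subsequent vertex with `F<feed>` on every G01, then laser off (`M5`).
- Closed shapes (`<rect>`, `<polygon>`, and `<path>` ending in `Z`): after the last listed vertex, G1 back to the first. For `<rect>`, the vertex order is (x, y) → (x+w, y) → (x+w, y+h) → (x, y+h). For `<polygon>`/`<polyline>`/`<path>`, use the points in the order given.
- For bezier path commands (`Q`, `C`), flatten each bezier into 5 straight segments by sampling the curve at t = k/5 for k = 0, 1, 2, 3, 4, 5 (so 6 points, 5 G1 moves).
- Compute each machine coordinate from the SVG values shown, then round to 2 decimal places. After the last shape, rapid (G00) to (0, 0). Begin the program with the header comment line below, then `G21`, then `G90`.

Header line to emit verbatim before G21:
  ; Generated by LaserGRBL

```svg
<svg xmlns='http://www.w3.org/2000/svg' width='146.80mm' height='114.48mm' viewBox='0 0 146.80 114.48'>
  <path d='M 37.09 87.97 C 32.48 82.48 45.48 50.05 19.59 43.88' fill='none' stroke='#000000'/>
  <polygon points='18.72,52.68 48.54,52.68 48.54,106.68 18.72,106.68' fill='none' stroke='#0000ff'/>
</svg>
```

; Generated by LaserGRBL
G21
G90
G00 X37.09 Y26.51
M4 S226
G01 X35.99 Y32.61 F2000
G01 X36.39 Y42.62 F2000
G01 X35.61 Y54.00 F2000
G01 X30.91 Y64.17 F2000
G01 X19.59 Y70.60 F2000
M5
G00 X18.72 Y61.80
M4 S931
G01 X48.54 Y61.80 F1066
G01 X48.54 Y7.80 F1066
G01 X18.72 Y7.80 F1066
G01 X18.72 Y61.80 F1066
M5
G00 X0.00 Y0.00

viewBox `0 0 146.80 114.48` with mm width/height → 1 unit = 1 mm. Flip: y_m = 114.48 − y_svg.

**Shape 1** — `<path>` cubic bezier, stroke `#000000` → engrave (S226, F2000). Control points (SVG): P0=(37.09,87.97), P1=(32.48,82.48), P2=(45.48,50.05), P3=(19.59,43.88); sampled at t=k/5. Machine vertices: (37.09,26.51) → (35.99,32.61) → (36.39,42.62) → (35.61,54.00) → (30.91,64.17) → (19.59,70.60). Open path.

**Shape 2** — `<polygon>` rectangle, stroke `#0000ff` → cut (S931, F1066). Machine vertices: (18.72,61.80) → (48.54,61.80) → (48.54,7.80) → (18.72,7.80) → (18.72,61.80). Closed: final G1 returns to the first vertex.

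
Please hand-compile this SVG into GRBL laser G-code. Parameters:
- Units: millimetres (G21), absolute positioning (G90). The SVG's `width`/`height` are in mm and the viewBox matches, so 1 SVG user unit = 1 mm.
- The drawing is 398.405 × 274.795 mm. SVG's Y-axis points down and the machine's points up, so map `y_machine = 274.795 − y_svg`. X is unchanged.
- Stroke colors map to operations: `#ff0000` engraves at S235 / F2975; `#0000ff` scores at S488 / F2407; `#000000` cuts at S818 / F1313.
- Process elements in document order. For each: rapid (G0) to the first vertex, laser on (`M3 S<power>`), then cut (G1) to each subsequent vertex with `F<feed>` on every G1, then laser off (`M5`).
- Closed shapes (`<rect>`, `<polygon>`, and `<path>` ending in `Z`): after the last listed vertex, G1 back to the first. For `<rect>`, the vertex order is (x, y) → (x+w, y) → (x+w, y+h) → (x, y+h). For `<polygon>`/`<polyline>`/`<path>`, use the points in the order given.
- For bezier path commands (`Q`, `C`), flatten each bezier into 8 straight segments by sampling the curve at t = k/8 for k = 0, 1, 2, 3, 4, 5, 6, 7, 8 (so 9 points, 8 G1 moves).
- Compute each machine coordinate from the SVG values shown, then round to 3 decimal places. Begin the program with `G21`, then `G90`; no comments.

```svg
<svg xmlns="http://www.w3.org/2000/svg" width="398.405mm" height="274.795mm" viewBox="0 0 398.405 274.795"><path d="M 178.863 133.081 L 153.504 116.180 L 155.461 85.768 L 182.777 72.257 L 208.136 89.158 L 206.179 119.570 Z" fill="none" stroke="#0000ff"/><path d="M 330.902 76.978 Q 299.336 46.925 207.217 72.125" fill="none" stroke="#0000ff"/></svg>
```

G21
G90
G0 X178.863 Y141.714
M3 S488
G1 X153.504 Y158.615 F2407
G1 X155.461 Y189.027 F2407
G1 X182.777 Y202.538 F2407
G1 X208.136 Y185.637 F2407
G1 X206.179 Y155.225 F2407
G1 X178.863 Y141.714 F2407
M5
G0 X330.902 Y197.817
M3 S488
G1 X322.064 Y204.467 F2407
G1 X311.334 Y209.390 F2407
G1 X298.712 Y212.587 F2407
G1 X284.198 Y214.057 F2407
G1 X267.791 Y213.800 F2407
G1 X249.492 Y211.817 F2407
G1 X229.301 Y208.107 F2407
G1 X207.217 Y202.670 F2407
M5

1 u = 1 mm; y_m = 274.795 − y.

[1] `<path>` regular polygon, #0000ff→score S488 F2407: (178.863,141.714) → (153.504,158.615) → (155.461,189.027) → (182.777,202.538) → (208.136,185.637) → (206.179,155.225) → (178.863,141.714) (closed)

[2] `<path>` quadratic bezier, #0000ff→score S488 F2407: (330.902,197.817) → (322.064,204.467) → (311.334,209.390) → (298.712,212.587) → (284.198,214.057) → (267.791,213.800) → (249.492,211.817) → (229.301,208.107) → (207.217,202.670)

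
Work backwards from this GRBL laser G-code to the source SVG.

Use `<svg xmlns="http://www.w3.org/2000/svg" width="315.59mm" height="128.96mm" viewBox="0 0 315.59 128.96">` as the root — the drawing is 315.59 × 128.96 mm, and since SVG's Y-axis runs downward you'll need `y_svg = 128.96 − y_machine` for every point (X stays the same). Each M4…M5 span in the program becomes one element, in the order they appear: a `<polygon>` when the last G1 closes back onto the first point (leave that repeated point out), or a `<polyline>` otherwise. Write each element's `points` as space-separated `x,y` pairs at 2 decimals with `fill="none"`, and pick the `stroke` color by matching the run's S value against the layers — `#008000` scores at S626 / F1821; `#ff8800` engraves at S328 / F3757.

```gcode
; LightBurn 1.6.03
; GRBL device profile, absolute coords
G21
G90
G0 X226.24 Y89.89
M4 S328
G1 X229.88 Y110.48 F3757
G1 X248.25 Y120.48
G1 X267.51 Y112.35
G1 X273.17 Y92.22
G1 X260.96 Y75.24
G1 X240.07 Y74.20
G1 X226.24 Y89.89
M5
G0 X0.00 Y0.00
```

<svg xmlns="http://www.w3.org/2000/svg" width="315.59mm" height="128.96mm" viewBox="0 0 315.59 128.96">
  <polygon points="226.24,39.07 229.88,18.48 248.25,8.48 267.51,16.61 273.17,36.74 260.96,53.72 240.07,54.76" fill="none" stroke="#ff8800"/>
</svg>

Each laser-on run becomes one SVG element. Flip Y back into SVG space with y_svg = 128.96 − y_machine. Every run uses S328, so all elements get stroke `#ff8800` (engrave).

Run 1: The run returns to its start, so emit a `<polygon>` with points (Y-flipped): 226.24,39.07 229.88,18.48 248.25,8.48 267.51,16.61 273.17,36.74 260.96,53.72 240.07,54.76.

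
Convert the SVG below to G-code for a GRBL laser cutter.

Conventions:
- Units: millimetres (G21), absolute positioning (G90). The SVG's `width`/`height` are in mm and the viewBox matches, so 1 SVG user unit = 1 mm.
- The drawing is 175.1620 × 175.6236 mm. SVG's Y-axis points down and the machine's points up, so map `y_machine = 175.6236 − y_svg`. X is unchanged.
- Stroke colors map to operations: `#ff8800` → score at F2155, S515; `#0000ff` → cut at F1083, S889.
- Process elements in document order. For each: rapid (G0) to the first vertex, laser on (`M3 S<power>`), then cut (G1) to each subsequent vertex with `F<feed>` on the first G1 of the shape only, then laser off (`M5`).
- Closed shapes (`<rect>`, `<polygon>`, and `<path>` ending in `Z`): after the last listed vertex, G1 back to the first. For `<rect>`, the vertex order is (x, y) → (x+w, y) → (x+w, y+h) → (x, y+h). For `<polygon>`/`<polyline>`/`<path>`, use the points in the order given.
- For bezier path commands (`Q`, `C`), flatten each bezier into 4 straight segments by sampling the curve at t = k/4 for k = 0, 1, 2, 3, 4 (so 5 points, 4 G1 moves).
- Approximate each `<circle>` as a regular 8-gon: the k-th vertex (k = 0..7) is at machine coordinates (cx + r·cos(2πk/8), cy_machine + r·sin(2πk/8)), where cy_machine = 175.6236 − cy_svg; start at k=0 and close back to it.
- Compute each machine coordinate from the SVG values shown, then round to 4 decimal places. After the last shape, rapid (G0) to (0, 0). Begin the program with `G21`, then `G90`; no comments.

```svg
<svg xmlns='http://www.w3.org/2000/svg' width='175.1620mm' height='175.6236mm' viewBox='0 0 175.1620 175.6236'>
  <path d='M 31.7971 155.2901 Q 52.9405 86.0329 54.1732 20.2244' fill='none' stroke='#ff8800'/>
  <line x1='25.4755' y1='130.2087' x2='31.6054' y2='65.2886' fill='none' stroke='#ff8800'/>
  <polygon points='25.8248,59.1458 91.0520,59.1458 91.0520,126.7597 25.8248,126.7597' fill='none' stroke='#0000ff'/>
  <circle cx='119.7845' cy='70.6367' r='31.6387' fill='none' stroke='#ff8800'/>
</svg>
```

G21
G90
G0 X31.7971 Y20.3335
M3 S515
G1 X41.1244 Y54.7466 F2155
G1 X47.9628 Y88.7285
G1 X52.3124 Y122.2794
G1 X54.1732 Y155.3992
M5
G0 X25.4755 Y45.4149
M3 S515
G1 X31.6054 Y110.3350 F2155
M5
G0 X25.8248 Y116.4778
M3 S889
G1 X91.0520 Y116.4778 F1083
G1 X91.0520 Y48.8639
G1 X25.8248 Y48.8639
G1 X25.8248 Y116.4778
M5
G0 X151.4232 Y104.9869
M3 S515
G1 X142.1564 Y127.3588 F2155
G1 X119.7845 Y136.6256
G1 X97.4126 Y127.3588
G1 X88.1458 Y104.9869
G1 X97.4126 Y82.6150
G1 X119.7845 Y73.3482
G1 X142.1564 Y82.6150
G1 X151.4232 Y104.9869
M5
G0 X0.0000 Y0.0000

1 u = 1 mm; y_m = 175.6236 − y.

[1] `<path>` quadratic bezier, #ff8800→score S515 F2155: (31.7971,20.3335) → (41.1244,54.7466) → (47.9628,88.7285) → (52.3124,122.2794) → (54.1732,155.3992)

[2] `<line>` line segment, #ff8800→score S515 F2155: (25.4755,45.4149) → (31.6054,110.3350)

[3] `<polygon>` rectangle, #0000ff→cut S889 F1083: (25.8248,116.4778) → (91.0520,116.4778) → (91.0520,48.8639) → (25.8248,48.8639) → (25.8248,116.4778) (closed)

[4] `<circle>` circle, #ff8800→score S515 F2155: (151.4232,104.9869) → (142.1564,127.3588) → (119.7845,136.6256) → (97.4126,127.3588) → (88.1458,104.9869) → (97.4126,82.6150) → (119.7845,73.3482) → (142.1564,82.6150) → (151.4232,104.9869) (closed)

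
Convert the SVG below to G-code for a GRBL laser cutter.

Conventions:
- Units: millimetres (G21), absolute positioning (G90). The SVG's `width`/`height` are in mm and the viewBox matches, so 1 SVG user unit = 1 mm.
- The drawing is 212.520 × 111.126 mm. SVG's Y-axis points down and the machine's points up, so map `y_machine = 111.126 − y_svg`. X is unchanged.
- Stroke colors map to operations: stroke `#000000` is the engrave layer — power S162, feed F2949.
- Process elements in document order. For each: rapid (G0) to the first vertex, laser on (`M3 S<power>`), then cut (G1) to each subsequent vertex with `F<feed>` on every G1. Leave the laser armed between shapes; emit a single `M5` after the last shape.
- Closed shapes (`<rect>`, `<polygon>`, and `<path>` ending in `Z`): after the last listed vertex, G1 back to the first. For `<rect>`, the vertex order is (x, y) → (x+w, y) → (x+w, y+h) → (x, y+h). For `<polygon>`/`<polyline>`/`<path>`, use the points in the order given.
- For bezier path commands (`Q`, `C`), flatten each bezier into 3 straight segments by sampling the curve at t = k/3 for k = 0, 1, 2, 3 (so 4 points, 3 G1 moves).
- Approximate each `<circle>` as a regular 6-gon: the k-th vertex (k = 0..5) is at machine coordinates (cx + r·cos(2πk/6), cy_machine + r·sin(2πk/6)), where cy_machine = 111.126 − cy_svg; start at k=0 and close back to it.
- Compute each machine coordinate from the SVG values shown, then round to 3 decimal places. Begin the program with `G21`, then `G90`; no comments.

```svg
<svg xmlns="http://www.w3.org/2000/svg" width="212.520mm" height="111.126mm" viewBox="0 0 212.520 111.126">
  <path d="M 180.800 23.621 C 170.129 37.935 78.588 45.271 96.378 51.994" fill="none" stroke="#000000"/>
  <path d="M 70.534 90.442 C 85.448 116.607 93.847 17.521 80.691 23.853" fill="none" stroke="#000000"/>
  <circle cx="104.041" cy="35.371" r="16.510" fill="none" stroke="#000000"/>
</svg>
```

1 u = 1 mm; y_m = 111.126 − y.

[1] `<path>` cubic bezier, #000000→engrave S162 F2949: (180.800,87.505) → (150.217,75.281) → (107.987,66.295) → (96.378,59.132)

[2] `<path>` cubic bezier, #000000→engrave S162 F2949: (70.534,20.684) → (82.719,27.726) → (87.219,67.009) → (80.691,87.273)

[3] `<circle>` circle, #000000→engrave S162 F2949: (120.551,75.755) → (112.296,90.053) → (95.786,90.053) → (87.531,75.755) → (95.786,61.457) → (112.296,61.457) → (120.551,75.755) (closed)

G21
G90
G0 X180.800 Y87.505
M3 S162
G1 X150.217 Y75.281 F2949
G1 X107.987 Y66.295 F2949
G1 X96.378 Y59.132 F2949
G0 X70.534 Y20.684
M3 S162
G1 X82.719 Y27.726 F2949
G1 X87.219 Y67.009 F2949
G1 X80.691 Y87.273 F2949
G0 X120.551 Y75.755
M3 S162
G1 X112.296 Y90.053 F2949
G1 X95.786 Y90.053 F2949
G1 X87.531 Y75.755 F2949
G1 X95.786 Y61.457 F2949
G1 X112.296 Y61.457 F2949
G1 X120.551 Y75.755 F2949
M5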